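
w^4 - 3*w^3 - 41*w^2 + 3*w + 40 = (w - 8)*(w - 1)*(w + 1)*(w + 5)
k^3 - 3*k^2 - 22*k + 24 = (k - 6)*(k - 1)*(k + 4)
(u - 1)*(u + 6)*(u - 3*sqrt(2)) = u^3 - 3*sqrt(2)*u^2 + 5*u^2 - 15*sqrt(2)*u - 6*u + 18*sqrt(2)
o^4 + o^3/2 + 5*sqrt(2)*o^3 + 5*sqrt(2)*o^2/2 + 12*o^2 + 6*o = o*(o + 1/2)*(o + 2*sqrt(2))*(o + 3*sqrt(2))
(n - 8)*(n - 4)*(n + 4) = n^3 - 8*n^2 - 16*n + 128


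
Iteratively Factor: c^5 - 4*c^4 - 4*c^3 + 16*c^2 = (c)*(c^4 - 4*c^3 - 4*c^2 + 16*c) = c*(c - 2)*(c^3 - 2*c^2 - 8*c) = c*(c - 2)*(c + 2)*(c^2 - 4*c) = c*(c - 4)*(c - 2)*(c + 2)*(c)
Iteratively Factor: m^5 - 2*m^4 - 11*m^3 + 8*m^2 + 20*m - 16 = (m + 2)*(m^4 - 4*m^3 - 3*m^2 + 14*m - 8) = (m + 2)^2*(m^3 - 6*m^2 + 9*m - 4) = (m - 1)*(m + 2)^2*(m^2 - 5*m + 4) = (m - 1)^2*(m + 2)^2*(m - 4)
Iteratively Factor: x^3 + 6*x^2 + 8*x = (x)*(x^2 + 6*x + 8) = x*(x + 4)*(x + 2)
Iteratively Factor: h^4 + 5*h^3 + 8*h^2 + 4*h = (h + 2)*(h^3 + 3*h^2 + 2*h) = h*(h + 2)*(h^2 + 3*h + 2) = h*(h + 2)^2*(h + 1)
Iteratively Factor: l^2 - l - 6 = (l + 2)*(l - 3)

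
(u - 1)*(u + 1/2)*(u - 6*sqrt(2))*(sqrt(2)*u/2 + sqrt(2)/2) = sqrt(2)*u^4/2 - 6*u^3 + sqrt(2)*u^3/4 - 3*u^2 - sqrt(2)*u^2/2 - sqrt(2)*u/4 + 6*u + 3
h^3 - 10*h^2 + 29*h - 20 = (h - 5)*(h - 4)*(h - 1)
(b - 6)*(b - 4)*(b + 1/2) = b^3 - 19*b^2/2 + 19*b + 12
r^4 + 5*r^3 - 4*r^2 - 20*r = r*(r - 2)*(r + 2)*(r + 5)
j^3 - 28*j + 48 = (j - 4)*(j - 2)*(j + 6)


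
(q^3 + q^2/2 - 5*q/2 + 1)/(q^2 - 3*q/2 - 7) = (2*q^2 - 3*q + 1)/(2*q - 7)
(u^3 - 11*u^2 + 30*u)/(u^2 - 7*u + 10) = u*(u - 6)/(u - 2)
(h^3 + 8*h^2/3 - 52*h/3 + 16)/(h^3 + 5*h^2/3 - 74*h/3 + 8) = (3*h^2 - 10*h + 8)/(3*h^2 - 13*h + 4)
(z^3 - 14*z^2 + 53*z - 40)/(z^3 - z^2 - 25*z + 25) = (z - 8)/(z + 5)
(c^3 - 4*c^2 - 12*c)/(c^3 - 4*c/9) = 9*(c^2 - 4*c - 12)/(9*c^2 - 4)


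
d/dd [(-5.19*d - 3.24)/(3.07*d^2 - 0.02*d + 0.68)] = (15.9333*d^2 + 19.8936*d - 3.594)/(9.4249*d^4 - 0.1228*d^3 + 4.1756*d^2 - 0.0272*d + 0.4624)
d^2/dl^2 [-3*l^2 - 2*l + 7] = -6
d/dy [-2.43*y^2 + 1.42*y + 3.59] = 1.42 - 4.86*y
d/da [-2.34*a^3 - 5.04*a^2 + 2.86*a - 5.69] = -7.02*a^2 - 10.08*a + 2.86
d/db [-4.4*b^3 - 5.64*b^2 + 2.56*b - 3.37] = -13.2*b^2 - 11.28*b + 2.56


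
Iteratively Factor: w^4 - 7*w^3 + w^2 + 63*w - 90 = (w - 5)*(w^3 - 2*w^2 - 9*w + 18) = (w - 5)*(w - 3)*(w^2 + w - 6) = (w - 5)*(w - 3)*(w + 3)*(w - 2)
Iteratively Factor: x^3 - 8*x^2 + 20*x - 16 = (x - 4)*(x^2 - 4*x + 4) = (x - 4)*(x - 2)*(x - 2)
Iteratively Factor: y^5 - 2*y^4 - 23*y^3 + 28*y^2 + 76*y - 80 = (y + 4)*(y^4 - 6*y^3 + y^2 + 24*y - 20) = (y - 1)*(y + 4)*(y^3 - 5*y^2 - 4*y + 20) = (y - 5)*(y - 1)*(y + 4)*(y^2 - 4) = (y - 5)*(y - 1)*(y + 2)*(y + 4)*(y - 2)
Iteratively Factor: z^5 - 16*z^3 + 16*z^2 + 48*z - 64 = (z - 2)*(z^4 + 2*z^3 - 12*z^2 - 8*z + 32) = (z - 2)^2*(z^3 + 4*z^2 - 4*z - 16) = (z - 2)^2*(z + 2)*(z^2 + 2*z - 8) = (z - 2)^2*(z + 2)*(z + 4)*(z - 2)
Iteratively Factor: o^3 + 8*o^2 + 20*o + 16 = (o + 2)*(o^2 + 6*o + 8) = (o + 2)*(o + 4)*(o + 2)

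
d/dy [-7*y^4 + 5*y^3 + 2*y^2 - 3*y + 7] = -28*y^3 + 15*y^2 + 4*y - 3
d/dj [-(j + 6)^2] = -2*j - 12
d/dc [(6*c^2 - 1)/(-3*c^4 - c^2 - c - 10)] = (-12*c*(3*c^4 + c^2 + c + 10) + (6*c^2 - 1)*(12*c^3 + 2*c + 1))/(3*c^4 + c^2 + c + 10)^2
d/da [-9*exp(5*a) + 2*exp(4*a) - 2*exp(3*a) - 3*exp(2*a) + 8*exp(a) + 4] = (-45*exp(4*a) + 8*exp(3*a) - 6*exp(2*a) - 6*exp(a) + 8)*exp(a)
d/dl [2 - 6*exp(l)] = -6*exp(l)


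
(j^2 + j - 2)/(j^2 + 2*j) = (j - 1)/j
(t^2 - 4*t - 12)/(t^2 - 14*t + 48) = (t + 2)/(t - 8)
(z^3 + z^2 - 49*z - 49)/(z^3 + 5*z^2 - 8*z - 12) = (z^2 - 49)/(z^2 + 4*z - 12)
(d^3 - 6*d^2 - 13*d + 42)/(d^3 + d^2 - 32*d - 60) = (d^3 - 6*d^2 - 13*d + 42)/(d^3 + d^2 - 32*d - 60)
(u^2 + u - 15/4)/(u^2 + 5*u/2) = (u - 3/2)/u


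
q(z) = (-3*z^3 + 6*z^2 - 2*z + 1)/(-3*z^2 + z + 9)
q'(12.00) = 0.98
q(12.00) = 10.57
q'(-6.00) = 0.85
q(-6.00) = -8.35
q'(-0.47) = -1.44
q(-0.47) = 0.45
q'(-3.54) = 0.23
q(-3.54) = -6.73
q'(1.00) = 0.35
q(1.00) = 0.29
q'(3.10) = 0.74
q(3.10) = 2.21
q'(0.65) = 0.30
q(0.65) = 0.17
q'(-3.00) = -0.45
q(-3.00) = -6.76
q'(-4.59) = 0.67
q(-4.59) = -7.26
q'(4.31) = 0.89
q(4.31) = 3.21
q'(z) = (6*z - 1)*(-3*z^3 + 6*z^2 - 2*z + 1)/(-3*z^2 + z + 9)^2 + (-9*z^2 + 12*z - 2)/(-3*z^2 + z + 9) = (9*z^4 - 6*z^3 - 81*z^2 + 114*z - 19)/(9*z^4 - 6*z^3 - 53*z^2 + 18*z + 81)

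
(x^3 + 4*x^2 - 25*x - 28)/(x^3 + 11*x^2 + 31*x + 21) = (x - 4)/(x + 3)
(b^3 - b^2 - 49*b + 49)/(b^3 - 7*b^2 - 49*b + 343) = (b - 1)/(b - 7)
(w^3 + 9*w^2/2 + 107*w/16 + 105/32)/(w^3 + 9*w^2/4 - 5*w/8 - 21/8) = (w + 5/4)/(w - 1)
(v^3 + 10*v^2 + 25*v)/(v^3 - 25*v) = (v + 5)/(v - 5)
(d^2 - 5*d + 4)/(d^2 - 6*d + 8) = (d - 1)/(d - 2)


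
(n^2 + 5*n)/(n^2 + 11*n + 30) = n/(n + 6)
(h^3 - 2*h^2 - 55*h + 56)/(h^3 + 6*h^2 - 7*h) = (h - 8)/h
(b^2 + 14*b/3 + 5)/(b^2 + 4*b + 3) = (b + 5/3)/(b + 1)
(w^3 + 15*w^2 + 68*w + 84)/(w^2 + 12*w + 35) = (w^2 + 8*w + 12)/(w + 5)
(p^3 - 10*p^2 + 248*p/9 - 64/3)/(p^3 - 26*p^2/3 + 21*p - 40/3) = (p^2 - 22*p/3 + 8)/(p^2 - 6*p + 5)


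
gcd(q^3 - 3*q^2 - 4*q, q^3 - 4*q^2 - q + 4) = q^2 - 3*q - 4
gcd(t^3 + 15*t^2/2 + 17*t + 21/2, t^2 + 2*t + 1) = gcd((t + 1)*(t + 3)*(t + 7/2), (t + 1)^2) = t + 1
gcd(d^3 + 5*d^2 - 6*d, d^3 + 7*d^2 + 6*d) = d^2 + 6*d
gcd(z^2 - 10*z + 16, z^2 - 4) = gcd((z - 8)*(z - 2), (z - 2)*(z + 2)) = z - 2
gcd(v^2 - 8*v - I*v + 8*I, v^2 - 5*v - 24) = v - 8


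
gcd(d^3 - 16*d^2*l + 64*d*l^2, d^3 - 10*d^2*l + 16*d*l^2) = d^2 - 8*d*l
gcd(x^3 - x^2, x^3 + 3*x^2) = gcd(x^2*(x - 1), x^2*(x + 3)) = x^2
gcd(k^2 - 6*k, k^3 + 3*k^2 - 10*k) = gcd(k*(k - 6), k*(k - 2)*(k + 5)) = k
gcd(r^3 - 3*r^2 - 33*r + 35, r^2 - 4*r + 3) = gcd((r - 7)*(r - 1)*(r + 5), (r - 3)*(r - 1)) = r - 1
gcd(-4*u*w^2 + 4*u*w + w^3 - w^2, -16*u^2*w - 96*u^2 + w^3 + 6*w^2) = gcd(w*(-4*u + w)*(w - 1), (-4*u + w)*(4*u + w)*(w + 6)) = 4*u - w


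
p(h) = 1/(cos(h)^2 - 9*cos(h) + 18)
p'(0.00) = 0.00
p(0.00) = 0.10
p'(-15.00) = 0.01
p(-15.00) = 0.04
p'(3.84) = 0.01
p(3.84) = 0.04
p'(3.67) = 0.01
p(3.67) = 0.04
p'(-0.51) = 0.03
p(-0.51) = 0.09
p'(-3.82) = -0.01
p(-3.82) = 0.04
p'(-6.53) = 0.02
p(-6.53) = 0.10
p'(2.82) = -0.00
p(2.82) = 0.04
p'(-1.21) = 0.03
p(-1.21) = 0.07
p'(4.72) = 0.03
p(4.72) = 0.06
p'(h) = (2*sin(h)*cos(h) - 9*sin(h))/(cos(h)^2 - 9*cos(h) + 18)^2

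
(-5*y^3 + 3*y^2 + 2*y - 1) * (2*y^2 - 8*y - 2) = -10*y^5 + 46*y^4 - 10*y^3 - 24*y^2 + 4*y + 2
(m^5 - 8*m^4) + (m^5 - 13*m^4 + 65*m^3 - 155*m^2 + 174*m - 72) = 2*m^5 - 21*m^4 + 65*m^3 - 155*m^2 + 174*m - 72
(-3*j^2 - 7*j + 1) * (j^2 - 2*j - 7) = -3*j^4 - j^3 + 36*j^2 + 47*j - 7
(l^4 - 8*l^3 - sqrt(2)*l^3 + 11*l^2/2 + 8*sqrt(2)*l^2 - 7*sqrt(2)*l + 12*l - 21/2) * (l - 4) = l^5 - 12*l^4 - sqrt(2)*l^4 + 12*sqrt(2)*l^3 + 75*l^3/2 - 39*sqrt(2)*l^2 - 10*l^2 - 117*l/2 + 28*sqrt(2)*l + 42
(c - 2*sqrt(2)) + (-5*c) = -4*c - 2*sqrt(2)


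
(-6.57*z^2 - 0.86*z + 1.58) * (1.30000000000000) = -8.541*z^2 - 1.118*z + 2.054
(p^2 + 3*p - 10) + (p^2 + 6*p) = 2*p^2 + 9*p - 10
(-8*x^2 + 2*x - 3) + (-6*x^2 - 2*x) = -14*x^2 - 3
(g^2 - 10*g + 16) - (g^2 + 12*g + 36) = -22*g - 20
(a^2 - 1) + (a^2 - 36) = 2*a^2 - 37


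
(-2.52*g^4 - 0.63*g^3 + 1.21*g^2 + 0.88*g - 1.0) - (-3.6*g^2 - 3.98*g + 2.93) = -2.52*g^4 - 0.63*g^3 + 4.81*g^2 + 4.86*g - 3.93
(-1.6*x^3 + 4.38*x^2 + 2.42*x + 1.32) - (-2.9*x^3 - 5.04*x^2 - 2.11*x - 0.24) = 1.3*x^3 + 9.42*x^2 + 4.53*x + 1.56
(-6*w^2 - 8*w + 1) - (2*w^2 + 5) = -8*w^2 - 8*w - 4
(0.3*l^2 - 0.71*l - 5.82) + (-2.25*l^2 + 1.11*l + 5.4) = -1.95*l^2 + 0.4*l - 0.42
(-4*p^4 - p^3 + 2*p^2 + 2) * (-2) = 8*p^4 + 2*p^3 - 4*p^2 - 4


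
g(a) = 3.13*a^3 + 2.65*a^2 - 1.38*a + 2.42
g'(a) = 9.39*a^2 + 5.3*a - 1.38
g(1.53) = 17.72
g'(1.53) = 28.71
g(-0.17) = 2.72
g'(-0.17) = -2.01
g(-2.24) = -16.37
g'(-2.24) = 33.86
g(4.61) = 359.03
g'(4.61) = 222.61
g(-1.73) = -3.47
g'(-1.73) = 17.55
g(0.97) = 6.43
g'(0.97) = 12.60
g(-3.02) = -55.45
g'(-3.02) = 68.25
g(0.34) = 2.38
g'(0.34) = 1.51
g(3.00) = 106.64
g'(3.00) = 99.03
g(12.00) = 5776.10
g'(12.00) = 1414.38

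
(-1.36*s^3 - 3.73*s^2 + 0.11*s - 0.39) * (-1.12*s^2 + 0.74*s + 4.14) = 1.5232*s^5 + 3.1712*s^4 - 8.5138*s^3 - 14.924*s^2 + 0.1668*s - 1.6146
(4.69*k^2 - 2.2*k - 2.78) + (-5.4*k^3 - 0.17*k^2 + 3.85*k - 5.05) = -5.4*k^3 + 4.52*k^2 + 1.65*k - 7.83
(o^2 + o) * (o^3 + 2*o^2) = o^5 + 3*o^4 + 2*o^3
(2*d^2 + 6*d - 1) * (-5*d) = -10*d^3 - 30*d^2 + 5*d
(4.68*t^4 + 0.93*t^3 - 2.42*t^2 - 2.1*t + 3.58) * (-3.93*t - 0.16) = -18.3924*t^5 - 4.4037*t^4 + 9.3618*t^3 + 8.6402*t^2 - 13.7334*t - 0.5728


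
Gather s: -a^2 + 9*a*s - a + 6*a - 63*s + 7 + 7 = -a^2 + 5*a + s*(9*a - 63) + 14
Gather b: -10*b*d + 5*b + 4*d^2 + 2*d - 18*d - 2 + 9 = b*(5 - 10*d) + 4*d^2 - 16*d + 7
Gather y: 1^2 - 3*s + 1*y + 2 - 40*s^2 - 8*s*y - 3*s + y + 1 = -40*s^2 - 6*s + y*(2 - 8*s) + 4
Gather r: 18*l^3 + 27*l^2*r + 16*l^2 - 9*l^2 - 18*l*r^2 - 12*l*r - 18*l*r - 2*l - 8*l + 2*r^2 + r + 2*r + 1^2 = 18*l^3 + 7*l^2 - 10*l + r^2*(2 - 18*l) + r*(27*l^2 - 30*l + 3) + 1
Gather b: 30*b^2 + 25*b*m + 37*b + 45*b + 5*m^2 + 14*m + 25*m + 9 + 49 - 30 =30*b^2 + b*(25*m + 82) + 5*m^2 + 39*m + 28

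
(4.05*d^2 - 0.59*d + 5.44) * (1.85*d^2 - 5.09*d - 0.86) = 7.4925*d^4 - 21.706*d^3 + 9.5841*d^2 - 27.1822*d - 4.6784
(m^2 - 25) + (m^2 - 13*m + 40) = 2*m^2 - 13*m + 15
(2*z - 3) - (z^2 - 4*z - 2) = -z^2 + 6*z - 1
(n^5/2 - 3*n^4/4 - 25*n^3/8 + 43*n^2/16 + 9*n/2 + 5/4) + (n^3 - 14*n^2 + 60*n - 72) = n^5/2 - 3*n^4/4 - 17*n^3/8 - 181*n^2/16 + 129*n/2 - 283/4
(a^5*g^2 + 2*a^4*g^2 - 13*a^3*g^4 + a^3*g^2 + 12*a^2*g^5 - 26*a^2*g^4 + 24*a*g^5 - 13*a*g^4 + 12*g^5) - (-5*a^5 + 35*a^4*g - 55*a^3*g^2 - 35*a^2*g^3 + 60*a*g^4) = a^5*g^2 + 5*a^5 + 2*a^4*g^2 - 35*a^4*g - 13*a^3*g^4 + 56*a^3*g^2 + 12*a^2*g^5 - 26*a^2*g^4 + 35*a^2*g^3 + 24*a*g^5 - 73*a*g^4 + 12*g^5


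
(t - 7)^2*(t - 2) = t^3 - 16*t^2 + 77*t - 98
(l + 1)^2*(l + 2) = l^3 + 4*l^2 + 5*l + 2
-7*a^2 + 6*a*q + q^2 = (-a + q)*(7*a + q)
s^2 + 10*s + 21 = (s + 3)*(s + 7)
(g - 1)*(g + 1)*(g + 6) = g^3 + 6*g^2 - g - 6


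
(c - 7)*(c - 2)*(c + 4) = c^3 - 5*c^2 - 22*c + 56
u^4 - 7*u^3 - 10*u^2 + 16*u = u*(u - 8)*(u - 1)*(u + 2)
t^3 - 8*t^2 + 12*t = t*(t - 6)*(t - 2)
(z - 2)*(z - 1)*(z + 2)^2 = z^4 + z^3 - 6*z^2 - 4*z + 8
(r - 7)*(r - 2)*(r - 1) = r^3 - 10*r^2 + 23*r - 14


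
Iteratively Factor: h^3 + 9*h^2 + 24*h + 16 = (h + 1)*(h^2 + 8*h + 16) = (h + 1)*(h + 4)*(h + 4)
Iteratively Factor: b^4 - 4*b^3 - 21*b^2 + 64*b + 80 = (b - 4)*(b^3 - 21*b - 20) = (b - 5)*(b - 4)*(b^2 + 5*b + 4) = (b - 5)*(b - 4)*(b + 4)*(b + 1)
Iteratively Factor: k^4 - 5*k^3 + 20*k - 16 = (k + 2)*(k^3 - 7*k^2 + 14*k - 8) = (k - 1)*(k + 2)*(k^2 - 6*k + 8) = (k - 2)*(k - 1)*(k + 2)*(k - 4)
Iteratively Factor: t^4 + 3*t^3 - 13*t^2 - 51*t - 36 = (t - 4)*(t^3 + 7*t^2 + 15*t + 9) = (t - 4)*(t + 3)*(t^2 + 4*t + 3) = (t - 4)*(t + 3)^2*(t + 1)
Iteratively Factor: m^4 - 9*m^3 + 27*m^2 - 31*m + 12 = (m - 1)*(m^3 - 8*m^2 + 19*m - 12) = (m - 1)^2*(m^2 - 7*m + 12) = (m - 3)*(m - 1)^2*(m - 4)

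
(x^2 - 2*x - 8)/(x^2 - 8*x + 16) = (x + 2)/(x - 4)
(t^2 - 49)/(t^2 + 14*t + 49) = (t - 7)/(t + 7)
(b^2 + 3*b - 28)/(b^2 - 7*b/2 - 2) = 2*(b + 7)/(2*b + 1)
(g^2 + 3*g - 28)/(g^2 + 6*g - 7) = (g - 4)/(g - 1)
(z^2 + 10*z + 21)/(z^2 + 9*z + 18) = (z + 7)/(z + 6)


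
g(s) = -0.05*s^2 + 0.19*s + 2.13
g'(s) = 0.19 - 0.1*s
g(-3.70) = 0.74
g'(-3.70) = 0.56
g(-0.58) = 2.00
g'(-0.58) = 0.25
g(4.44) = 1.99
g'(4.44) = -0.25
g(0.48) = 2.21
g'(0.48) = 0.14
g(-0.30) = 2.07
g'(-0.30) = 0.22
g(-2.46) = 1.36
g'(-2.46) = 0.44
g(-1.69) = 1.67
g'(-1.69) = 0.36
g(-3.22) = 1.00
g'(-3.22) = 0.51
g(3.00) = 2.25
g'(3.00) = -0.11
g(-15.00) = -11.97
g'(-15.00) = 1.69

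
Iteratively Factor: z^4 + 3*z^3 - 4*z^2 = (z)*(z^3 + 3*z^2 - 4*z) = z^2*(z^2 + 3*z - 4) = z^2*(z + 4)*(z - 1)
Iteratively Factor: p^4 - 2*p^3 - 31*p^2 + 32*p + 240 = (p + 4)*(p^3 - 6*p^2 - 7*p + 60) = (p - 5)*(p + 4)*(p^2 - p - 12) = (p - 5)*(p + 3)*(p + 4)*(p - 4)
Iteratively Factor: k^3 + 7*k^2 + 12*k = (k)*(k^2 + 7*k + 12) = k*(k + 4)*(k + 3)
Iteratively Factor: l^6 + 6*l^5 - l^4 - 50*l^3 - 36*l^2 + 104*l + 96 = (l - 2)*(l^5 + 8*l^4 + 15*l^3 - 20*l^2 - 76*l - 48) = (l - 2)^2*(l^4 + 10*l^3 + 35*l^2 + 50*l + 24) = (l - 2)^2*(l + 3)*(l^3 + 7*l^2 + 14*l + 8) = (l - 2)^2*(l + 1)*(l + 3)*(l^2 + 6*l + 8) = (l - 2)^2*(l + 1)*(l + 3)*(l + 4)*(l + 2)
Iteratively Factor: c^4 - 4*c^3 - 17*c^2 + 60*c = (c + 4)*(c^3 - 8*c^2 + 15*c) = c*(c + 4)*(c^2 - 8*c + 15) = c*(c - 3)*(c + 4)*(c - 5)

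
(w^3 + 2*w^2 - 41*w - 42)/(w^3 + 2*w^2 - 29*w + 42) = (w^2 - 5*w - 6)/(w^2 - 5*w + 6)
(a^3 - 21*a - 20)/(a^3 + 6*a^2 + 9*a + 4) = (a - 5)/(a + 1)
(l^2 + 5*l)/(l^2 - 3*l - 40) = l/(l - 8)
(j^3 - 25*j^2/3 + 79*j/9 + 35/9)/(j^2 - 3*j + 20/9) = (3*j^2 - 20*j - 7)/(3*j - 4)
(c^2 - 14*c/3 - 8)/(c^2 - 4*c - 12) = (c + 4/3)/(c + 2)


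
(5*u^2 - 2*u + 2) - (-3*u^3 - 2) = 3*u^3 + 5*u^2 - 2*u + 4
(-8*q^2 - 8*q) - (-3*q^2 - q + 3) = -5*q^2 - 7*q - 3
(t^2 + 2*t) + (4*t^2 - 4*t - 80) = 5*t^2 - 2*t - 80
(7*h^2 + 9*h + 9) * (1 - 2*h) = -14*h^3 - 11*h^2 - 9*h + 9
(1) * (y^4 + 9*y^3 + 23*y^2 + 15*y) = y^4 + 9*y^3 + 23*y^2 + 15*y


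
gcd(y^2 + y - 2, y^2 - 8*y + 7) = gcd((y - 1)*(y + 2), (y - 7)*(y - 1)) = y - 1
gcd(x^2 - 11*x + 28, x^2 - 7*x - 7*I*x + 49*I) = x - 7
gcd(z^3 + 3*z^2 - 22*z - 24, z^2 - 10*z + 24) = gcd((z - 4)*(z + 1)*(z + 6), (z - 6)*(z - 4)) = z - 4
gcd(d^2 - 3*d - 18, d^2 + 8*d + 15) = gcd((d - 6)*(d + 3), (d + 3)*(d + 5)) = d + 3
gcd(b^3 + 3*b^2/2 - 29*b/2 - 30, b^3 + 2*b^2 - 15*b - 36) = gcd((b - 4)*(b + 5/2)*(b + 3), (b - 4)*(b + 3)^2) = b^2 - b - 12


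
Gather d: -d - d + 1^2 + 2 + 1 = 4 - 2*d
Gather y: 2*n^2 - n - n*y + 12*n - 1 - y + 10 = 2*n^2 + 11*n + y*(-n - 1) + 9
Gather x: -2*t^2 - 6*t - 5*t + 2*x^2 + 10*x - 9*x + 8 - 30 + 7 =-2*t^2 - 11*t + 2*x^2 + x - 15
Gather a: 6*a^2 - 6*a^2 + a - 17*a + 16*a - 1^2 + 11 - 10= 0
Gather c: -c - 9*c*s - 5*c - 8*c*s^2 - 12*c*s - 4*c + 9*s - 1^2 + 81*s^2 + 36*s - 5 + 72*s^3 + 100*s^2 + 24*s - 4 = c*(-8*s^2 - 21*s - 10) + 72*s^3 + 181*s^2 + 69*s - 10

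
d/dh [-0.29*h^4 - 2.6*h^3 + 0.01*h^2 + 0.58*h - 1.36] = -1.16*h^3 - 7.8*h^2 + 0.02*h + 0.58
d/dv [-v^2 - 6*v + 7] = -2*v - 6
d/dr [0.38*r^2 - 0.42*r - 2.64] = 0.76*r - 0.42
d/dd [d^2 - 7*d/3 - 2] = 2*d - 7/3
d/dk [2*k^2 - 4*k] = 4*k - 4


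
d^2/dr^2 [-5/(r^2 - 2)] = 10*(-3*r^2 - 2)/(r^2 - 2)^3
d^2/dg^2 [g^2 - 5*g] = 2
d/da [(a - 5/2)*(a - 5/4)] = 2*a - 15/4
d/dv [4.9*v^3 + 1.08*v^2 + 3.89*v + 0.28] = 14.7*v^2 + 2.16*v + 3.89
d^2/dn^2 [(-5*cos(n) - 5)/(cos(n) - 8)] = 45*(cos(n)^2 + 8*cos(n) - 2)/(cos(n) - 8)^3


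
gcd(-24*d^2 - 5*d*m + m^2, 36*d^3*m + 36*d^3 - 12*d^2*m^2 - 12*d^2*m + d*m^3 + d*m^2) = 1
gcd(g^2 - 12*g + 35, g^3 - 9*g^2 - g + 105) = g^2 - 12*g + 35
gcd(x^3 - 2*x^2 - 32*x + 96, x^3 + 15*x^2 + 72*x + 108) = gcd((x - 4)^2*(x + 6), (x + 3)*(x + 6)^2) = x + 6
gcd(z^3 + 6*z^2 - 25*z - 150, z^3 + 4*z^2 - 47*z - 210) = z^2 + 11*z + 30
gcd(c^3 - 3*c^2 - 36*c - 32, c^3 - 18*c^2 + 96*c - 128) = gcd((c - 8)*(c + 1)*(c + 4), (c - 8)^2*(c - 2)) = c - 8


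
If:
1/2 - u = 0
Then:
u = 1/2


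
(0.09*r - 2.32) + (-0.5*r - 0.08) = -0.41*r - 2.4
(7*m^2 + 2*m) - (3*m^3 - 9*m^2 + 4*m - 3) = -3*m^3 + 16*m^2 - 2*m + 3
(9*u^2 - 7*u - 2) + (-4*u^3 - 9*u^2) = -4*u^3 - 7*u - 2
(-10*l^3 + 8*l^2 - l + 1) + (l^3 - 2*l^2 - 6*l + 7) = -9*l^3 + 6*l^2 - 7*l + 8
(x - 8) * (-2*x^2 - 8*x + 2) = -2*x^3 + 8*x^2 + 66*x - 16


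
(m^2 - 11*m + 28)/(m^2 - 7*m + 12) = (m - 7)/(m - 3)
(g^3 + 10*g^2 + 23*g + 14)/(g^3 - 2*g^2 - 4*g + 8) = (g^2 + 8*g + 7)/(g^2 - 4*g + 4)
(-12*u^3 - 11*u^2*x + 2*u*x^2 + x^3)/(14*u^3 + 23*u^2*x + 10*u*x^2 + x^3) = (-12*u^2 + u*x + x^2)/(14*u^2 + 9*u*x + x^2)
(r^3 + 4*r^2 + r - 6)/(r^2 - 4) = (r^2 + 2*r - 3)/(r - 2)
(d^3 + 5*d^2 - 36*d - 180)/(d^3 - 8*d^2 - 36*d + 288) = (d + 5)/(d - 8)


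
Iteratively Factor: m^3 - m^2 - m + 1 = (m - 1)*(m^2 - 1) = (m - 1)*(m + 1)*(m - 1)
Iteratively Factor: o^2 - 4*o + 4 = (o - 2)*(o - 2)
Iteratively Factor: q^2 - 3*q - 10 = (q - 5)*(q + 2)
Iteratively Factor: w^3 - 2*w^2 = (w)*(w^2 - 2*w) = w^2*(w - 2)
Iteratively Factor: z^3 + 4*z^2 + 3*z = (z)*(z^2 + 4*z + 3) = z*(z + 3)*(z + 1)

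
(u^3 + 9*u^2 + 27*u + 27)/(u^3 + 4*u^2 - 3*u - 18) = (u + 3)/(u - 2)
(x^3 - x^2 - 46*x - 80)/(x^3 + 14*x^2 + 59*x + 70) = (x - 8)/(x + 7)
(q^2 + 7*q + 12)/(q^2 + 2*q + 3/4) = 4*(q^2 + 7*q + 12)/(4*q^2 + 8*q + 3)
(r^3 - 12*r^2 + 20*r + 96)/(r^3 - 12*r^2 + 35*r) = (r^3 - 12*r^2 + 20*r + 96)/(r*(r^2 - 12*r + 35))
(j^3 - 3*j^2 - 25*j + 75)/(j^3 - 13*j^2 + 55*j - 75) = (j + 5)/(j - 5)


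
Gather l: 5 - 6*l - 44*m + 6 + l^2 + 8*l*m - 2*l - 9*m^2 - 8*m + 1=l^2 + l*(8*m - 8) - 9*m^2 - 52*m + 12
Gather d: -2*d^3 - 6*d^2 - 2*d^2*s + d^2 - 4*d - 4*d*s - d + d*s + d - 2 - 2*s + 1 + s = -2*d^3 + d^2*(-2*s - 5) + d*(-3*s - 4) - s - 1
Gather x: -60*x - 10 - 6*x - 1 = -66*x - 11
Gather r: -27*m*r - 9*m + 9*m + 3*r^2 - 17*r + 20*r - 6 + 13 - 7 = 3*r^2 + r*(3 - 27*m)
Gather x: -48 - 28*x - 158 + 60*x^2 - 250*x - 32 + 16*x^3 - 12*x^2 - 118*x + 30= 16*x^3 + 48*x^2 - 396*x - 208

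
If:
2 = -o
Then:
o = -2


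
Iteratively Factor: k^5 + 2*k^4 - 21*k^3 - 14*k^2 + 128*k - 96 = (k - 3)*(k^4 + 5*k^3 - 6*k^2 - 32*k + 32) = (k - 3)*(k + 4)*(k^3 + k^2 - 10*k + 8) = (k - 3)*(k - 1)*(k + 4)*(k^2 + 2*k - 8) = (k - 3)*(k - 1)*(k + 4)^2*(k - 2)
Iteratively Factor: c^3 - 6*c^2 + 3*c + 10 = (c - 2)*(c^2 - 4*c - 5) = (c - 2)*(c + 1)*(c - 5)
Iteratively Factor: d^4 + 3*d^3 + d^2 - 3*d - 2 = (d + 1)*(d^3 + 2*d^2 - d - 2) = (d + 1)^2*(d^2 + d - 2) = (d + 1)^2*(d + 2)*(d - 1)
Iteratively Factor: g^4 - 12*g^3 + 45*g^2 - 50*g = (g - 5)*(g^3 - 7*g^2 + 10*g) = (g - 5)*(g - 2)*(g^2 - 5*g) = g*(g - 5)*(g - 2)*(g - 5)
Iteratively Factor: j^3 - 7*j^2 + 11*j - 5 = (j - 1)*(j^2 - 6*j + 5) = (j - 5)*(j - 1)*(j - 1)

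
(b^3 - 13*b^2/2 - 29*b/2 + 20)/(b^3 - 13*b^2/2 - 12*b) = (2*b^2 + 3*b - 5)/(b*(2*b + 3))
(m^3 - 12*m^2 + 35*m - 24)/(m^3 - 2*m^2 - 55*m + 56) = (m - 3)/(m + 7)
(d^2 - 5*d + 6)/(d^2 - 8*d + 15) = (d - 2)/(d - 5)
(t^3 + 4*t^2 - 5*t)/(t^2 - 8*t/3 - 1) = 3*t*(-t^2 - 4*t + 5)/(-3*t^2 + 8*t + 3)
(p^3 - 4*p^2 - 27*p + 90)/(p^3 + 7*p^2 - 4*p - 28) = (p^3 - 4*p^2 - 27*p + 90)/(p^3 + 7*p^2 - 4*p - 28)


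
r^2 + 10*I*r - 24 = (r + 4*I)*(r + 6*I)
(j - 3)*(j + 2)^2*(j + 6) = j^4 + 7*j^3 - 2*j^2 - 60*j - 72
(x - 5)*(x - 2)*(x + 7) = x^3 - 39*x + 70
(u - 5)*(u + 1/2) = u^2 - 9*u/2 - 5/2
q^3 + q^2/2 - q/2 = q*(q - 1/2)*(q + 1)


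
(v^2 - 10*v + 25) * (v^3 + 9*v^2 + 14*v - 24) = v^5 - v^4 - 51*v^3 + 61*v^2 + 590*v - 600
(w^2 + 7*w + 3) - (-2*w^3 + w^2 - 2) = 2*w^3 + 7*w + 5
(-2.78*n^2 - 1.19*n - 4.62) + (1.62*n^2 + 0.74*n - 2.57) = -1.16*n^2 - 0.45*n - 7.19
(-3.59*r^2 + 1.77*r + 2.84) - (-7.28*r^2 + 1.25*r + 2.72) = 3.69*r^2 + 0.52*r + 0.12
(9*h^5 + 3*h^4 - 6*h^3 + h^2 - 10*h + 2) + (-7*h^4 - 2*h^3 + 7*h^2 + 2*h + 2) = 9*h^5 - 4*h^4 - 8*h^3 + 8*h^2 - 8*h + 4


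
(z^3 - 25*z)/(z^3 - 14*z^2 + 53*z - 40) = z*(z + 5)/(z^2 - 9*z + 8)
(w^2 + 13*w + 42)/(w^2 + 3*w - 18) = (w + 7)/(w - 3)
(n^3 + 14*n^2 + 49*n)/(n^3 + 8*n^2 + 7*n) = (n + 7)/(n + 1)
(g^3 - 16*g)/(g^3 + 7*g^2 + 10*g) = (g^2 - 16)/(g^2 + 7*g + 10)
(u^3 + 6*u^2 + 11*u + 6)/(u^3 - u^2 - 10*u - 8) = (u + 3)/(u - 4)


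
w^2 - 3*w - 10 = (w - 5)*(w + 2)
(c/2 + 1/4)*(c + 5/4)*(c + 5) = c^3/2 + 27*c^2/8 + 75*c/16 + 25/16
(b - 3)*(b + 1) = b^2 - 2*b - 3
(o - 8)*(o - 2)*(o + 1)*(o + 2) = o^4 - 7*o^3 - 12*o^2 + 28*o + 32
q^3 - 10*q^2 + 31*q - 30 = (q - 5)*(q - 3)*(q - 2)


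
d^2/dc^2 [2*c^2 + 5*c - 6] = 4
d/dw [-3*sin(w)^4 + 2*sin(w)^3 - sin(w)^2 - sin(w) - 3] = (-12*sin(w)^3 + 6*sin(w)^2 - 2*sin(w) - 1)*cos(w)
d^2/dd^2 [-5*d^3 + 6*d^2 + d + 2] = 12 - 30*d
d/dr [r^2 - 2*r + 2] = 2*r - 2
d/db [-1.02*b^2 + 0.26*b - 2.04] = 0.26 - 2.04*b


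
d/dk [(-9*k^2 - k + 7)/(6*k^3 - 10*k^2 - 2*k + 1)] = (54*k^4 + 12*k^3 - 118*k^2 + 122*k + 13)/(36*k^6 - 120*k^5 + 76*k^4 + 52*k^3 - 16*k^2 - 4*k + 1)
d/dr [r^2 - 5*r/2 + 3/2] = 2*r - 5/2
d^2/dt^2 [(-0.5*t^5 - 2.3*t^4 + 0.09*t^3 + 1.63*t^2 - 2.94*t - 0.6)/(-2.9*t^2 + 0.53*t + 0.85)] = (25.23*t^7 + 26.39*t^6 - 41.7102*t^5 - 23.38308*t^4 + 67.749318*t^3 + 25.86603*t^2 + 37.55925*t - 1.70921)/(24.389*t^6 - 13.3719*t^5 - 19.00167*t^4 + 7.689823*t^3 + 5.569455*t^2 - 1.148775*t - 0.614125)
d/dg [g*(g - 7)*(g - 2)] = 3*g^2 - 18*g + 14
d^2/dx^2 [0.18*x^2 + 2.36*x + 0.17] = 0.360000000000000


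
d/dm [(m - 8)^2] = 2*m - 16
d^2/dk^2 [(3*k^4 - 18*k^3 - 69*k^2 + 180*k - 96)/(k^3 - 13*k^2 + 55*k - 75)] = 6*(13*k^4 - 620*k^3 + 4038*k^2 - 7772*k + 2101)/(k^7 - 29*k^6 + 357*k^5 - 2417*k^4 + 9715*k^3 - 23175*k^2 + 30375*k - 16875)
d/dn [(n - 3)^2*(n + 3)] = 3*(n - 3)*(n + 1)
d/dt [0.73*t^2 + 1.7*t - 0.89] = 1.46*t + 1.7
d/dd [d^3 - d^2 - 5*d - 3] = 3*d^2 - 2*d - 5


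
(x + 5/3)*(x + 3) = x^2 + 14*x/3 + 5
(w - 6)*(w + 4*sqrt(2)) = w^2 - 6*w + 4*sqrt(2)*w - 24*sqrt(2)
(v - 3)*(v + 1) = v^2 - 2*v - 3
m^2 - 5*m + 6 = (m - 3)*(m - 2)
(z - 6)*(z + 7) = z^2 + z - 42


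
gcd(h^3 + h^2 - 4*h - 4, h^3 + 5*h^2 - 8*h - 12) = h^2 - h - 2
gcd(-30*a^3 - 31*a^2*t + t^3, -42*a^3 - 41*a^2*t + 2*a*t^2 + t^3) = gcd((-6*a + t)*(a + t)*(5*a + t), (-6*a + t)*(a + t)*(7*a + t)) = -6*a^2 - 5*a*t + t^2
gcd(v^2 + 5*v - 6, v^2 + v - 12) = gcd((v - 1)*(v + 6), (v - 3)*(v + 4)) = 1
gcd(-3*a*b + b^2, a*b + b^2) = b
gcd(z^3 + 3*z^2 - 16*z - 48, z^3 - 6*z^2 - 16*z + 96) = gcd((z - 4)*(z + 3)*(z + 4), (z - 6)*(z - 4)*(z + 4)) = z^2 - 16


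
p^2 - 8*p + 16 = (p - 4)^2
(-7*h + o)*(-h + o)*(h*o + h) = 7*h^3*o + 7*h^3 - 8*h^2*o^2 - 8*h^2*o + h*o^3 + h*o^2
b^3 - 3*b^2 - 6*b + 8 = (b - 4)*(b - 1)*(b + 2)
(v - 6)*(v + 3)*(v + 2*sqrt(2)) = v^3 - 3*v^2 + 2*sqrt(2)*v^2 - 18*v - 6*sqrt(2)*v - 36*sqrt(2)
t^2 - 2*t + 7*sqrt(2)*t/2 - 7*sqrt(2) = (t - 2)*(t + 7*sqrt(2)/2)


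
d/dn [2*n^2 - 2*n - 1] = 4*n - 2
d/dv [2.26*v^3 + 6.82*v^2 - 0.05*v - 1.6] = 6.78*v^2 + 13.64*v - 0.05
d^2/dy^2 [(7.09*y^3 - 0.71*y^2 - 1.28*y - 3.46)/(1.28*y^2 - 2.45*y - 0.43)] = (2.8421709430404e-14*y^4 + 84.2726980000001*y^3 + 8.45800200000001*y^2 + 68.741934*y - 42.911666)/(2.097152*y^6 - 12.04224*y^5 + 20.936064*y^4 - 6.615245*y^3 - 7.033209*y^2 - 1.359015*y - 0.079507)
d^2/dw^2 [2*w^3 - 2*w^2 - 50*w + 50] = 12*w - 4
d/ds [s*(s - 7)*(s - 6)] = 3*s^2 - 26*s + 42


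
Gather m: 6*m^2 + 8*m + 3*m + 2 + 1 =6*m^2 + 11*m + 3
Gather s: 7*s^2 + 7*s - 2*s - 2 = 7*s^2 + 5*s - 2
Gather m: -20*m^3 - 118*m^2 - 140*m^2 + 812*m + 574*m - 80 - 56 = -20*m^3 - 258*m^2 + 1386*m - 136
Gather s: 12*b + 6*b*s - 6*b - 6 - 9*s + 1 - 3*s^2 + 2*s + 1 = 6*b - 3*s^2 + s*(6*b - 7) - 4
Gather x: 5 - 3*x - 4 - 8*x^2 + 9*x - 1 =-8*x^2 + 6*x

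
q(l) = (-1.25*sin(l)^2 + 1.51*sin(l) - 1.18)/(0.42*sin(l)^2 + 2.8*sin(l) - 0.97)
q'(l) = (-2.5*sin(l)*cos(l) + 1.51*cos(l))/(0.42*sin(l)^2 + 2.8*sin(l) - 0.97) + (-0.84*sin(l)*cos(l) - 2.8*cos(l))*(-1.25*sin(l)^2 + 1.51*sin(l) - 1.18)/(0.42*sin(l)^2 + 2.8*sin(l) - 0.97)^2 = (-4.1342*sin(l)^2 + 3.4162*sin(l) + 1.8393)*cos(l)/(0.1764*sin(l)^4 + 2.352*sin(l)^3 + 7.0252*sin(l)^2 - 5.432*sin(l) + 0.9409)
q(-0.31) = 0.98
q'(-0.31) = 0.12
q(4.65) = 1.18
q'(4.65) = 0.03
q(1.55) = -0.41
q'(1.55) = 0.00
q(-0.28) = 0.99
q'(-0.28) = 0.19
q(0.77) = -0.62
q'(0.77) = 1.14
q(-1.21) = 1.14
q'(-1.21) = -0.17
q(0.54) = -1.26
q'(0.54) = 6.37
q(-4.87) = -0.41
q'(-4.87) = 0.04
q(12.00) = 1.00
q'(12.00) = -0.18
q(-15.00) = 1.03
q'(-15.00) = 0.24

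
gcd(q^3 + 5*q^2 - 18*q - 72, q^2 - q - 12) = q^2 - q - 12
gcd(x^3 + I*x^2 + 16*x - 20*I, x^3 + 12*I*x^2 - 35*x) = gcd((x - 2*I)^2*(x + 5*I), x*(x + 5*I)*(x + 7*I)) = x + 5*I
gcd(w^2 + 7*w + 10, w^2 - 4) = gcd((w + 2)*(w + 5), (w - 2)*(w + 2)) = w + 2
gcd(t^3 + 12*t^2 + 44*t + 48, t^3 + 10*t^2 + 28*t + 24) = t^2 + 8*t + 12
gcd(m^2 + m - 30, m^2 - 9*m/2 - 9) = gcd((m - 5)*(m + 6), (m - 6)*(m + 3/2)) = 1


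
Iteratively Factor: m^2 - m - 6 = (m - 3)*(m + 2)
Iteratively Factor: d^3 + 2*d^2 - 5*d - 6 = (d + 3)*(d^2 - d - 2) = (d + 1)*(d + 3)*(d - 2)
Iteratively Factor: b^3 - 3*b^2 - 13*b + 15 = (b + 3)*(b^2 - 6*b + 5) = (b - 1)*(b + 3)*(b - 5)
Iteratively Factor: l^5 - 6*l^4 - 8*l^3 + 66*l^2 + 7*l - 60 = (l - 5)*(l^4 - l^3 - 13*l^2 + l + 12) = (l - 5)*(l - 1)*(l^3 - 13*l - 12) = (l - 5)*(l - 4)*(l - 1)*(l^2 + 4*l + 3) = (l - 5)*(l - 4)*(l - 1)*(l + 1)*(l + 3)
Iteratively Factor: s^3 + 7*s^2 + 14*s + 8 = (s + 1)*(s^2 + 6*s + 8) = (s + 1)*(s + 2)*(s + 4)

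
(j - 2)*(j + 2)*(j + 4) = j^3 + 4*j^2 - 4*j - 16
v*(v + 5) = v^2 + 5*v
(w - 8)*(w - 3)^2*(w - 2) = w^4 - 16*w^3 + 85*w^2 - 186*w + 144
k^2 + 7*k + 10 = (k + 2)*(k + 5)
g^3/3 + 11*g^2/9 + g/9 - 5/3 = (g/3 + 1)*(g - 1)*(g + 5/3)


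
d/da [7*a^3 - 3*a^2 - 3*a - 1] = 21*a^2 - 6*a - 3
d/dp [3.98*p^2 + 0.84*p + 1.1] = 7.96*p + 0.84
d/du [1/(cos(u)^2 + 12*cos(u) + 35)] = 2*(cos(u) + 6)*sin(u)/(cos(u)^2 + 12*cos(u) + 35)^2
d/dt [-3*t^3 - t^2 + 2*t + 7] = -9*t^2 - 2*t + 2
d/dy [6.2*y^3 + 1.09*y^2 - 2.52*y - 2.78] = 18.6*y^2 + 2.18*y - 2.52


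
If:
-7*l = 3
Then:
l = -3/7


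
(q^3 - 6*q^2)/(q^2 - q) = q*(q - 6)/(q - 1)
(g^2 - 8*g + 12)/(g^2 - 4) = (g - 6)/(g + 2)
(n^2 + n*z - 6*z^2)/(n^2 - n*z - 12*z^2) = (-n + 2*z)/(-n + 4*z)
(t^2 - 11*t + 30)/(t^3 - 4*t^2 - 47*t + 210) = 1/(t + 7)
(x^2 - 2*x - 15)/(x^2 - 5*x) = (x + 3)/x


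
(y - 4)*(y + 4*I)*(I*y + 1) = I*y^3 - 3*y^2 - 4*I*y^2 + 12*y + 4*I*y - 16*I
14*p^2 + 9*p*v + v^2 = (2*p + v)*(7*p + v)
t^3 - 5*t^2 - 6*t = t*(t - 6)*(t + 1)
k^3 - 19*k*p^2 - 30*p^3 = (k - 5*p)*(k + 2*p)*(k + 3*p)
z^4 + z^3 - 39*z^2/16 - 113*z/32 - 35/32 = (z - 7/4)*(z + 1/2)*(z + 1)*(z + 5/4)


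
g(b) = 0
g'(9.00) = 0.00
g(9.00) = 0.00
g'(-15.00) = 0.00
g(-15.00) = 0.00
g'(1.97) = 0.00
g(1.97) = 0.00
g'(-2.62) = 0.00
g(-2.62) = 0.00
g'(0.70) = 0.00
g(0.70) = 0.00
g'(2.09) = 0.00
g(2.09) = 0.00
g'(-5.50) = 0.00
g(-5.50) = 0.00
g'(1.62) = 0.00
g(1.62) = 0.00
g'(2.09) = 0.00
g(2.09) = 0.00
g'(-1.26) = 0.00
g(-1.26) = 0.00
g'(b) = 0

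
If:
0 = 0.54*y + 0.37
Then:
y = -0.69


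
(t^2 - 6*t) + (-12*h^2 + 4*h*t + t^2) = -12*h^2 + 4*h*t + 2*t^2 - 6*t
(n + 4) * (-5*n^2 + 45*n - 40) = -5*n^3 + 25*n^2 + 140*n - 160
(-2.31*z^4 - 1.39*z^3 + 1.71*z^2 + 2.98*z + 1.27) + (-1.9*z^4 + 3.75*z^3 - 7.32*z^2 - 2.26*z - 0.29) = -4.21*z^4 + 2.36*z^3 - 5.61*z^2 + 0.72*z + 0.98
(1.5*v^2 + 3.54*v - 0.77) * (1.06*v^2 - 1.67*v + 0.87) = 1.59*v^4 + 1.2474*v^3 - 5.423*v^2 + 4.3657*v - 0.6699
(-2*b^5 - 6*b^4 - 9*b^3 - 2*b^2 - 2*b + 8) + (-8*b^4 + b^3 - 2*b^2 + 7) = -2*b^5 - 14*b^4 - 8*b^3 - 4*b^2 - 2*b + 15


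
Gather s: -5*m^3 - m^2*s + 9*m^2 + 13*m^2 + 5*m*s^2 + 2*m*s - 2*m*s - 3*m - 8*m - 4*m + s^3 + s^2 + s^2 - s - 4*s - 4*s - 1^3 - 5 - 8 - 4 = -5*m^3 + 22*m^2 - 15*m + s^3 + s^2*(5*m + 2) + s*(-m^2 - 9) - 18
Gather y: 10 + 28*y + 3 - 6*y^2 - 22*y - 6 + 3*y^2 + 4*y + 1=-3*y^2 + 10*y + 8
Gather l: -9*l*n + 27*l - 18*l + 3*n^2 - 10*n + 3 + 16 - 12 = l*(9 - 9*n) + 3*n^2 - 10*n + 7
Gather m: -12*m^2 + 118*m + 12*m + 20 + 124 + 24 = -12*m^2 + 130*m + 168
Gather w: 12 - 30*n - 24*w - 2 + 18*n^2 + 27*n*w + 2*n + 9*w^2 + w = 18*n^2 - 28*n + 9*w^2 + w*(27*n - 23) + 10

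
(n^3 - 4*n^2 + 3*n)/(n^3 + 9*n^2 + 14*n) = (n^2 - 4*n + 3)/(n^2 + 9*n + 14)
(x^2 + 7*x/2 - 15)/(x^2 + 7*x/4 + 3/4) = 2*(2*x^2 + 7*x - 30)/(4*x^2 + 7*x + 3)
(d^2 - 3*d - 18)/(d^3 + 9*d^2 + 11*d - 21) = (d - 6)/(d^2 + 6*d - 7)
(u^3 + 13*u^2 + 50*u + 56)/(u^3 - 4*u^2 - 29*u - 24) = (u^3 + 13*u^2 + 50*u + 56)/(u^3 - 4*u^2 - 29*u - 24)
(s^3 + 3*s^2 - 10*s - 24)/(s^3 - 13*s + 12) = (s + 2)/(s - 1)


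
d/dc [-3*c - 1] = -3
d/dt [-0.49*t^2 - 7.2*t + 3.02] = -0.98*t - 7.2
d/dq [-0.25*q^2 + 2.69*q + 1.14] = 2.69 - 0.5*q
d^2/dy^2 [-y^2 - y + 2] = -2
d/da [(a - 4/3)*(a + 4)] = 2*a + 8/3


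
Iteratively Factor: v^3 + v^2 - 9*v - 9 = (v - 3)*(v^2 + 4*v + 3) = (v - 3)*(v + 3)*(v + 1)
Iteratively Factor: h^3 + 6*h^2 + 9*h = (h)*(h^2 + 6*h + 9) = h*(h + 3)*(h + 3)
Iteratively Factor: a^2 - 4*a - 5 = (a - 5)*(a + 1)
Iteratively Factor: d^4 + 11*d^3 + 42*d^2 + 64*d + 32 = (d + 4)*(d^3 + 7*d^2 + 14*d + 8) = (d + 1)*(d + 4)*(d^2 + 6*d + 8) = (d + 1)*(d + 2)*(d + 4)*(d + 4)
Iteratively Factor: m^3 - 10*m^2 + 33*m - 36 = (m - 3)*(m^2 - 7*m + 12) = (m - 3)^2*(m - 4)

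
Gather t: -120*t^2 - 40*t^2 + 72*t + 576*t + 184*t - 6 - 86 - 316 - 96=-160*t^2 + 832*t - 504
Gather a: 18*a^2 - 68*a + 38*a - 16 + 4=18*a^2 - 30*a - 12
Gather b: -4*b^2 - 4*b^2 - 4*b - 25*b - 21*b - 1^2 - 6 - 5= -8*b^2 - 50*b - 12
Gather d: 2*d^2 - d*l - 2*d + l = 2*d^2 + d*(-l - 2) + l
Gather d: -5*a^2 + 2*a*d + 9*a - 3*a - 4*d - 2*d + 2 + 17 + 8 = -5*a^2 + 6*a + d*(2*a - 6) + 27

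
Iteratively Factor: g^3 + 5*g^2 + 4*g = (g)*(g^2 + 5*g + 4) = g*(g + 1)*(g + 4)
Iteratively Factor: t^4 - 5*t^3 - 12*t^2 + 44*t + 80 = (t - 5)*(t^3 - 12*t - 16) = (t - 5)*(t + 2)*(t^2 - 2*t - 8) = (t - 5)*(t + 2)^2*(t - 4)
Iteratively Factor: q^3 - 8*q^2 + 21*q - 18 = (q - 2)*(q^2 - 6*q + 9) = (q - 3)*(q - 2)*(q - 3)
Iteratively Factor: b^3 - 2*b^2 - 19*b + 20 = (b + 4)*(b^2 - 6*b + 5) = (b - 5)*(b + 4)*(b - 1)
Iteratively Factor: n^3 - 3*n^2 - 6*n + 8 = (n + 2)*(n^2 - 5*n + 4) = (n - 1)*(n + 2)*(n - 4)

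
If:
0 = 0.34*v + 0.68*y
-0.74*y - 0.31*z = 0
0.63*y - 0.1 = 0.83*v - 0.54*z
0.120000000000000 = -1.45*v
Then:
No Solution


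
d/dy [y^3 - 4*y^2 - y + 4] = 3*y^2 - 8*y - 1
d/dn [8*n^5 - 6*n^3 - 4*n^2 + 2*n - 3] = 40*n^4 - 18*n^2 - 8*n + 2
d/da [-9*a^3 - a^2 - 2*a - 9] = -27*a^2 - 2*a - 2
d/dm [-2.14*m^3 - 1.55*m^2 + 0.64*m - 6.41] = -6.42*m^2 - 3.1*m + 0.64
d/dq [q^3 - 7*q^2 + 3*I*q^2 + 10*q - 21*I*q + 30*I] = 3*q^2 + q*(-14 + 6*I) + 10 - 21*I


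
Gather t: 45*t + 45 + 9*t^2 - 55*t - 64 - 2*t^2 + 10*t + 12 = 7*t^2 - 7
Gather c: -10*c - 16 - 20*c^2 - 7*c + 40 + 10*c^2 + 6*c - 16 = -10*c^2 - 11*c + 8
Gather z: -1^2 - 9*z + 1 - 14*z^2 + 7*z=-14*z^2 - 2*z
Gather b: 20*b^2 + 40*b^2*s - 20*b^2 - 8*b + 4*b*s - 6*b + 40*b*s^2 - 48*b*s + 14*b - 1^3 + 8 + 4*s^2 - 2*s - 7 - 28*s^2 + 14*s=40*b^2*s + b*(40*s^2 - 44*s) - 24*s^2 + 12*s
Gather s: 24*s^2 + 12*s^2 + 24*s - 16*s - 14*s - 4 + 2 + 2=36*s^2 - 6*s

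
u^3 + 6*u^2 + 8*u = u*(u + 2)*(u + 4)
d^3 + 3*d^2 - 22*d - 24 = (d - 4)*(d + 1)*(d + 6)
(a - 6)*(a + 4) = a^2 - 2*a - 24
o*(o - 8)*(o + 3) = o^3 - 5*o^2 - 24*o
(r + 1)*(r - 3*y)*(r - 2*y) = r^3 - 5*r^2*y + r^2 + 6*r*y^2 - 5*r*y + 6*y^2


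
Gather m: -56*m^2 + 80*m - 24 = -56*m^2 + 80*m - 24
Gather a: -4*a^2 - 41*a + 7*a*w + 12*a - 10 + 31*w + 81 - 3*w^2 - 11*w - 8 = -4*a^2 + a*(7*w - 29) - 3*w^2 + 20*w + 63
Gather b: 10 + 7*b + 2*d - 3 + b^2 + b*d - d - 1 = b^2 + b*(d + 7) + d + 6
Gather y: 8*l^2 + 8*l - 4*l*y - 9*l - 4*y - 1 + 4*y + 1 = 8*l^2 - 4*l*y - l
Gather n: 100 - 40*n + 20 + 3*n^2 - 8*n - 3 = 3*n^2 - 48*n + 117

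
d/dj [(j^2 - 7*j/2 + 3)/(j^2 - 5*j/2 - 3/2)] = (4*j^2 - 36*j + 51)/(4*j^4 - 20*j^3 + 13*j^2 + 30*j + 9)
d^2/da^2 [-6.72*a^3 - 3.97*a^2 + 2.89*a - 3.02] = -40.32*a - 7.94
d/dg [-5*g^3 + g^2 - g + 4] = -15*g^2 + 2*g - 1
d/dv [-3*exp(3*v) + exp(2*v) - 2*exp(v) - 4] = (-9*exp(2*v) + 2*exp(v) - 2)*exp(v)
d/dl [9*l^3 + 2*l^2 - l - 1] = 27*l^2 + 4*l - 1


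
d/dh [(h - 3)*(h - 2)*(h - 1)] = 3*h^2 - 12*h + 11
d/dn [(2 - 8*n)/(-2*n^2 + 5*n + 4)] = 2*(-8*n^2 + 4*n - 21)/(4*n^4 - 20*n^3 + 9*n^2 + 40*n + 16)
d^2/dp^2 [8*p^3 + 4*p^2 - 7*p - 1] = 48*p + 8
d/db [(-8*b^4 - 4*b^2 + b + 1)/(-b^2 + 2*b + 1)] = (16*b^5 - 48*b^4 - 32*b^3 - 7*b^2 - 6*b - 1)/(b^4 - 4*b^3 + 2*b^2 + 4*b + 1)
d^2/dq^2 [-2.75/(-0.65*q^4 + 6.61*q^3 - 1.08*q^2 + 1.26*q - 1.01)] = ((-21.45*q^2 + 109.065*q - 5.94)*(0.65*q^4 - 6.61*q^3 + 1.08*q^2 - 1.26*q + 1.01) + 2.75*(2.6*q^3 - 19.83*q^2 + 2.16*q - 1.26)*(5.2*q^3 - 39.66*q^2 + 4.32*q - 2.52))/(0.65*q^4 - 6.61*q^3 + 1.08*q^2 - 1.26*q + 1.01)^3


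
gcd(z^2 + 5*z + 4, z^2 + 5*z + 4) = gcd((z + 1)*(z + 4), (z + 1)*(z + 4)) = z^2 + 5*z + 4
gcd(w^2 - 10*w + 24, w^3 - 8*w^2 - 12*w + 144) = w - 6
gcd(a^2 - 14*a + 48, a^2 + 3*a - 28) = 1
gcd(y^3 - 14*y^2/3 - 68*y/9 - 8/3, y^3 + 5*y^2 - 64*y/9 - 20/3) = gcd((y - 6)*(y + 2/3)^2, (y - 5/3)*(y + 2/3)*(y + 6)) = y + 2/3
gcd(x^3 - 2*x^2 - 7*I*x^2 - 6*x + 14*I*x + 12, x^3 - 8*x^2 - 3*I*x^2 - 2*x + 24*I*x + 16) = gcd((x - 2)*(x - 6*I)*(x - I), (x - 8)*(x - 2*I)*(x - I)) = x - I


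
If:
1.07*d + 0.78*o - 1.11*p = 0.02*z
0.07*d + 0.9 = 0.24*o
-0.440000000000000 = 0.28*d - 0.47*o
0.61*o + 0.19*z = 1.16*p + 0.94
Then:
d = 9.25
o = 6.45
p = 12.37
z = 59.79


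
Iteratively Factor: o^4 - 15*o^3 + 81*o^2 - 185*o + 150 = (o - 3)*(o^3 - 12*o^2 + 45*o - 50) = (o - 5)*(o - 3)*(o^2 - 7*o + 10) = (o - 5)^2*(o - 3)*(o - 2)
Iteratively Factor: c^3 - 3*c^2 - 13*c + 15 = (c - 1)*(c^2 - 2*c - 15) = (c - 1)*(c + 3)*(c - 5)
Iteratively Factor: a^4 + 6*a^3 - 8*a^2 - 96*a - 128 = (a + 4)*(a^3 + 2*a^2 - 16*a - 32) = (a + 4)^2*(a^2 - 2*a - 8) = (a + 2)*(a + 4)^2*(a - 4)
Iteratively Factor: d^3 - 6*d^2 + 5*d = (d - 5)*(d^2 - d) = (d - 5)*(d - 1)*(d)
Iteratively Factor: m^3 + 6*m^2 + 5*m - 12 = (m - 1)*(m^2 + 7*m + 12) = (m - 1)*(m + 4)*(m + 3)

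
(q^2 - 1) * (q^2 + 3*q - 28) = q^4 + 3*q^3 - 29*q^2 - 3*q + 28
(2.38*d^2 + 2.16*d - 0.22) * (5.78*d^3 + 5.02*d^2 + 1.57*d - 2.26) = 13.7564*d^5 + 24.4324*d^4 + 13.3082*d^3 - 3.092*d^2 - 5.227*d + 0.4972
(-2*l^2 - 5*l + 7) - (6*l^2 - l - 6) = -8*l^2 - 4*l + 13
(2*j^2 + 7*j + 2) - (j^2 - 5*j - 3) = j^2 + 12*j + 5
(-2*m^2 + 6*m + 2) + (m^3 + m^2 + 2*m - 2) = m^3 - m^2 + 8*m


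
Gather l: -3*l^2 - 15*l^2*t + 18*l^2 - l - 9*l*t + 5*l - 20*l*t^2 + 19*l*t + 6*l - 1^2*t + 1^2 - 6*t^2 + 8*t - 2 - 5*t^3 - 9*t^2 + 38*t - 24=l^2*(15 - 15*t) + l*(-20*t^2 + 10*t + 10) - 5*t^3 - 15*t^2 + 45*t - 25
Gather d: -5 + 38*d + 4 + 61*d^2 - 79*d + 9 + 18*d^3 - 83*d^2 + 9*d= 18*d^3 - 22*d^2 - 32*d + 8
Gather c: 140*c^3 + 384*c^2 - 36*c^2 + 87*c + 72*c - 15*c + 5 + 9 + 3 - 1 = 140*c^3 + 348*c^2 + 144*c + 16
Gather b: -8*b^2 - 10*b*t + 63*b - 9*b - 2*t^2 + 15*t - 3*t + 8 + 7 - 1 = -8*b^2 + b*(54 - 10*t) - 2*t^2 + 12*t + 14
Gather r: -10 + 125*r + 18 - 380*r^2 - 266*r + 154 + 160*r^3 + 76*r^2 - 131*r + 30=160*r^3 - 304*r^2 - 272*r + 192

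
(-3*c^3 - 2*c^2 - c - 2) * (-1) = 3*c^3 + 2*c^2 + c + 2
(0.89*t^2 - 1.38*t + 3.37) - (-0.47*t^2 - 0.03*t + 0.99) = 1.36*t^2 - 1.35*t + 2.38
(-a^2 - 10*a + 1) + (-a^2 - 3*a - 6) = -2*a^2 - 13*a - 5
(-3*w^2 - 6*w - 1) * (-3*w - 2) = 9*w^3 + 24*w^2 + 15*w + 2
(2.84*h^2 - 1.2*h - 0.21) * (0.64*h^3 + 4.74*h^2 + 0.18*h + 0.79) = 1.8176*h^5 + 12.6936*h^4 - 5.3112*h^3 + 1.0322*h^2 - 0.9858*h - 0.1659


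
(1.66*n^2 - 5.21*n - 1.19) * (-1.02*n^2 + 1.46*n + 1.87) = -1.6932*n^4 + 7.7378*n^3 - 3.2886*n^2 - 11.4801*n - 2.2253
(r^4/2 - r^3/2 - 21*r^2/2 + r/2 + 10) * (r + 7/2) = r^5/2 + 5*r^4/4 - 49*r^3/4 - 145*r^2/4 + 47*r/4 + 35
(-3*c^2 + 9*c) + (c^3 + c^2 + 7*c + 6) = c^3 - 2*c^2 + 16*c + 6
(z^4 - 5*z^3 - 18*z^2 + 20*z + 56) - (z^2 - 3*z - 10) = z^4 - 5*z^3 - 19*z^2 + 23*z + 66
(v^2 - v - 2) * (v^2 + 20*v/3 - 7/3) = v^4 + 17*v^3/3 - 11*v^2 - 11*v + 14/3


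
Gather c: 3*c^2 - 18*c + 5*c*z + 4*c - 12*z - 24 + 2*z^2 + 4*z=3*c^2 + c*(5*z - 14) + 2*z^2 - 8*z - 24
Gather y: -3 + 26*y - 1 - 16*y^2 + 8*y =-16*y^2 + 34*y - 4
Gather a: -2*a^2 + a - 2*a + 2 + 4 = -2*a^2 - a + 6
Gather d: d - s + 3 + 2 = d - s + 5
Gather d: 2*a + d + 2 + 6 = 2*a + d + 8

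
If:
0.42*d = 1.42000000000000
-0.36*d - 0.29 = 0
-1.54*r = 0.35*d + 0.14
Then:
No Solution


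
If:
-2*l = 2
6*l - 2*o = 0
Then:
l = -1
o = -3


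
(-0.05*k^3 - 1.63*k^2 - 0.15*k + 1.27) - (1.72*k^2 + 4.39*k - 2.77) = -0.05*k^3 - 3.35*k^2 - 4.54*k + 4.04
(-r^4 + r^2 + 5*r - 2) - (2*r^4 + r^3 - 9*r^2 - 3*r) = -3*r^4 - r^3 + 10*r^2 + 8*r - 2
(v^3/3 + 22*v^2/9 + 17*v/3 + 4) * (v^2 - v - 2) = v^5/3 + 19*v^4/9 + 23*v^3/9 - 59*v^2/9 - 46*v/3 - 8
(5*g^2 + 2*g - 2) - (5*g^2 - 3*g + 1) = 5*g - 3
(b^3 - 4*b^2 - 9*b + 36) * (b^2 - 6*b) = b^5 - 10*b^4 + 15*b^3 + 90*b^2 - 216*b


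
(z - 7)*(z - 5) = z^2 - 12*z + 35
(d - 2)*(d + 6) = d^2 + 4*d - 12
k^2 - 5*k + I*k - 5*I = (k - 5)*(k + I)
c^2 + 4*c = c*(c + 4)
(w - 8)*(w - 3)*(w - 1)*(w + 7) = w^4 - 5*w^3 - 49*w^2 + 221*w - 168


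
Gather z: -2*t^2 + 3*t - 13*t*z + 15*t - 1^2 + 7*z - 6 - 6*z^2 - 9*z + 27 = -2*t^2 + 18*t - 6*z^2 + z*(-13*t - 2) + 20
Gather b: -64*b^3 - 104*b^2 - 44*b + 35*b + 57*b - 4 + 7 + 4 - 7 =-64*b^3 - 104*b^2 + 48*b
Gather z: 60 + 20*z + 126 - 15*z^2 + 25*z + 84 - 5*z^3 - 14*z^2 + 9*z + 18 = -5*z^3 - 29*z^2 + 54*z + 288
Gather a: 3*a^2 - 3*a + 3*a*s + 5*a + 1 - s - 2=3*a^2 + a*(3*s + 2) - s - 1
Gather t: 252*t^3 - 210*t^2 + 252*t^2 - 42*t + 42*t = 252*t^3 + 42*t^2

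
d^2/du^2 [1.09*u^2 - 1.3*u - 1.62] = 2.18000000000000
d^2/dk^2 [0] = 0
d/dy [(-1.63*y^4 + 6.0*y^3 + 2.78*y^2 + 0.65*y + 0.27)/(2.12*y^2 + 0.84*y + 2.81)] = (-6.9112*y^5 + 8.6124*y^4 - 8.2412*y^3 + 51.5372*y^2 + 14.4788*y + 1.5997)/(4.4944*y^4 + 3.5616*y^3 + 12.62*y^2 + 4.7208*y + 7.8961)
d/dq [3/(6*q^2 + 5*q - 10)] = 3*(-12*q - 5)/(6*q^2 + 5*q - 10)^2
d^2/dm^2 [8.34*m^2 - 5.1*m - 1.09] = 16.6800000000000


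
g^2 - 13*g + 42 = (g - 7)*(g - 6)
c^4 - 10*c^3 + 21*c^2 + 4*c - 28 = (c - 7)*(c - 2)^2*(c + 1)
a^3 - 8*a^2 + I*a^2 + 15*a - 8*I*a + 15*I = (a - 5)*(a - 3)*(a + I)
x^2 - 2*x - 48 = (x - 8)*(x + 6)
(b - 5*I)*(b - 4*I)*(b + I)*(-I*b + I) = -I*b^4 - 8*b^3 + I*b^3 + 8*b^2 + 11*I*b^2 - 20*b - 11*I*b + 20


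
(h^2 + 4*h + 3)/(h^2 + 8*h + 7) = (h + 3)/(h + 7)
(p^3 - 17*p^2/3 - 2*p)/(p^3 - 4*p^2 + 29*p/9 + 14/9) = 3*p*(p - 6)/(3*p^2 - 13*p + 14)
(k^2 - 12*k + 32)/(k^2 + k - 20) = (k - 8)/(k + 5)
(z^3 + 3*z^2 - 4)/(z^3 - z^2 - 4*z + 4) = (z + 2)/(z - 2)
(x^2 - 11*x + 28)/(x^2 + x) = (x^2 - 11*x + 28)/(x*(x + 1))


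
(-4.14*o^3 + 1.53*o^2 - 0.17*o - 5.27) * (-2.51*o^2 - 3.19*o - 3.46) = 10.3914*o^5 + 9.3663*o^4 + 9.8704*o^3 + 8.4762*o^2 + 17.3995*o + 18.2342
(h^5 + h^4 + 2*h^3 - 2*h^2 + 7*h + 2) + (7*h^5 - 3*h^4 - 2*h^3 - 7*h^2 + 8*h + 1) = 8*h^5 - 2*h^4 - 9*h^2 + 15*h + 3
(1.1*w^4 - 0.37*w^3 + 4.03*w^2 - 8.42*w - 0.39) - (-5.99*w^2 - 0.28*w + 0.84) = 1.1*w^4 - 0.37*w^3 + 10.02*w^2 - 8.14*w - 1.23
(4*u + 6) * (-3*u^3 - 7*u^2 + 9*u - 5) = -12*u^4 - 46*u^3 - 6*u^2 + 34*u - 30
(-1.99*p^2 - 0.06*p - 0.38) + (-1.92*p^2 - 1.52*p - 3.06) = -3.91*p^2 - 1.58*p - 3.44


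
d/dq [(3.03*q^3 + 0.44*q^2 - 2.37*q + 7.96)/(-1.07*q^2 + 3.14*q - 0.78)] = (-3.2421*q^4 + 19.0284*q^3 - 8.2445*q^2 + 16.348*q - 23.1458)/(1.1449*q^4 - 6.7196*q^3 + 11.5288*q^2 - 4.8984*q + 0.6084)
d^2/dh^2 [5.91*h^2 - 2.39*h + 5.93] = 11.8200000000000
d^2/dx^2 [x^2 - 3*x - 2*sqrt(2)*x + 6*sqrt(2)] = 2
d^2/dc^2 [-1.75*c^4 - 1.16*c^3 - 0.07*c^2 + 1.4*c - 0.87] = -21.0*c^2 - 6.96*c - 0.14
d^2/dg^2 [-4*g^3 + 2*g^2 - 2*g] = 4 - 24*g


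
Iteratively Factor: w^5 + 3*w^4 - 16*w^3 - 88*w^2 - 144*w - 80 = (w + 2)*(w^4 + w^3 - 18*w^2 - 52*w - 40) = (w + 2)^2*(w^3 - w^2 - 16*w - 20) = (w - 5)*(w + 2)^2*(w^2 + 4*w + 4) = (w - 5)*(w + 2)^3*(w + 2)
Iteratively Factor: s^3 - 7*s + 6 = (s - 1)*(s^2 + s - 6) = (s - 2)*(s - 1)*(s + 3)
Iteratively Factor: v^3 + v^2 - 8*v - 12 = (v + 2)*(v^2 - v - 6) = (v - 3)*(v + 2)*(v + 2)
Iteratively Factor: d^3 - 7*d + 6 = (d - 1)*(d^2 + d - 6) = (d - 1)*(d + 3)*(d - 2)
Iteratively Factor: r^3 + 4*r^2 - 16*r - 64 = (r + 4)*(r^2 - 16) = (r + 4)^2*(r - 4)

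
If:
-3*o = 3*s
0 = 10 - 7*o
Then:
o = 10/7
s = -10/7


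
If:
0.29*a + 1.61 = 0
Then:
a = -5.55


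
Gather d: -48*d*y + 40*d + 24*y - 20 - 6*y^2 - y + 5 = d*(40 - 48*y) - 6*y^2 + 23*y - 15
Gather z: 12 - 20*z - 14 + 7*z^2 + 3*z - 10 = 7*z^2 - 17*z - 12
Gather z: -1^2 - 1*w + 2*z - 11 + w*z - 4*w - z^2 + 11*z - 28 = -5*w - z^2 + z*(w + 13) - 40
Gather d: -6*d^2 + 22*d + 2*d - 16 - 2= -6*d^2 + 24*d - 18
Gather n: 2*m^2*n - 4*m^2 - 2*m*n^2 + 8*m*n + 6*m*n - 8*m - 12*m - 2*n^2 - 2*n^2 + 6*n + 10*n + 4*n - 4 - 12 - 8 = -4*m^2 - 20*m + n^2*(-2*m - 4) + n*(2*m^2 + 14*m + 20) - 24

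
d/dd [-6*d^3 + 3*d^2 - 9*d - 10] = -18*d^2 + 6*d - 9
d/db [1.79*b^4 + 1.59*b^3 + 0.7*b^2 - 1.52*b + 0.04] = 7.16*b^3 + 4.77*b^2 + 1.4*b - 1.52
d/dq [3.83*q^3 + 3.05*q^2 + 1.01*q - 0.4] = 11.49*q^2 + 6.1*q + 1.01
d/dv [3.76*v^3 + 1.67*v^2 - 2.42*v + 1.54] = 11.28*v^2 + 3.34*v - 2.42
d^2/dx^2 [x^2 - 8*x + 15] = 2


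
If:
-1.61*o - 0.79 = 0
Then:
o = -0.49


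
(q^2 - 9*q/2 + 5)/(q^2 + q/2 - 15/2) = (q - 2)/(q + 3)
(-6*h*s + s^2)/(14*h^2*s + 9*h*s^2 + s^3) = (-6*h + s)/(14*h^2 + 9*h*s + s^2)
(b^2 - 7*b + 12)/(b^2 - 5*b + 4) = (b - 3)/(b - 1)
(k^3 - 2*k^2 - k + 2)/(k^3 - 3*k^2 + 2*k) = (k + 1)/k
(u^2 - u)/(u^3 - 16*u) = (u - 1)/(u^2 - 16)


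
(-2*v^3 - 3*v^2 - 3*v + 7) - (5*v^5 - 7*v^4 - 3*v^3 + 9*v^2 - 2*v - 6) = -5*v^5 + 7*v^4 + v^3 - 12*v^2 - v + 13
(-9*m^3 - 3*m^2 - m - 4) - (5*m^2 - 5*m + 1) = -9*m^3 - 8*m^2 + 4*m - 5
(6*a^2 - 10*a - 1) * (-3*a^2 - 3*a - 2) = -18*a^4 + 12*a^3 + 21*a^2 + 23*a + 2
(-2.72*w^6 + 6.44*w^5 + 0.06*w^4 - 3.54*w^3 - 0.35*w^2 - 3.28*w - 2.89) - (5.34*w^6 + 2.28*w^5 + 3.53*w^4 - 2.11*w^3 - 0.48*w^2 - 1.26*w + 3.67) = -8.06*w^6 + 4.16*w^5 - 3.47*w^4 - 1.43*w^3 + 0.13*w^2 - 2.02*w - 6.56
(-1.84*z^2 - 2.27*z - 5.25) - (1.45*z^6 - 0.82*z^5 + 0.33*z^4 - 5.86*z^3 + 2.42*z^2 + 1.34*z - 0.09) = -1.45*z^6 + 0.82*z^5 - 0.33*z^4 + 5.86*z^3 - 4.26*z^2 - 3.61*z - 5.16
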